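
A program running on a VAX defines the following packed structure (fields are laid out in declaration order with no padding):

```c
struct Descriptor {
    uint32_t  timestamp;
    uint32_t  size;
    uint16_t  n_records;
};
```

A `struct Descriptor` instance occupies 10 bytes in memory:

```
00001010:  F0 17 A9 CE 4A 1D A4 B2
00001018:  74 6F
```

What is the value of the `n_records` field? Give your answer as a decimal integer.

28532

`n_records` follows `timestamp` (4 B), `size` (4 B), so it starts at offset 4 + 4 = 8 and occupies 2 bytes.
Bytes at offsets 8..9: 74 6F.
In little-endian order the low byte comes first in memory.
Reassemble most-significant byte first: 6F 74 → 0x6F74.
0x6F74 = 28532.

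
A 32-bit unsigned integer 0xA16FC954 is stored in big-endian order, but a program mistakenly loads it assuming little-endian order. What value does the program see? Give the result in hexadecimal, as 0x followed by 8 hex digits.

Stored big-endian, the bytes at ascending addresses are A1 6F C9 54.
Read back as little-endian, the first byte is least significant, giving 0x54C96FA1.

0x54C96FA1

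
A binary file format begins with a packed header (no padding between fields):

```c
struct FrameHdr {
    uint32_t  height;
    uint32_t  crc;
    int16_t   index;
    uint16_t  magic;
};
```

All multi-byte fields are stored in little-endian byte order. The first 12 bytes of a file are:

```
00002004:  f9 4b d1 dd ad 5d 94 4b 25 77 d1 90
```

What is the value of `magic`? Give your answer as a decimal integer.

`magic` follows `height` (4 B), `crc` (4 B), `index` (2 B), so it starts at offset 4 + 4 + 2 = 10 and occupies 2 bytes.
Bytes at offsets 10..11: D1 90.
Little-endian: lowest address holds the least-significant byte.
Reassemble most-significant byte first: 90 D1 → 0x90D1.
0x90D1 = 37073.

37073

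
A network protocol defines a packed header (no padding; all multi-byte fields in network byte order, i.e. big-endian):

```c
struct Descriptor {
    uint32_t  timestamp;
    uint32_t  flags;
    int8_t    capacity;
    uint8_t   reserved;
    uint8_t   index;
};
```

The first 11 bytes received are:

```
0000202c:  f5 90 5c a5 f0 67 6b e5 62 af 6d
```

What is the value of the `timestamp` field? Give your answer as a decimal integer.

4119878821

`timestamp` is the first field, at byte offset 0, occupying 4 bytes.
Bytes at offsets 0..3: F5 90 5C A5.
Big-endian: lowest address holds the most-significant byte.
The bytes are already most-significant first: 0xF5905CA5.
0xF5905CA5 = 4119878821.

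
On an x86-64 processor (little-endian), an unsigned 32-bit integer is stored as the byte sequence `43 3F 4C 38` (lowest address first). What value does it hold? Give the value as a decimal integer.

944521027

Little-endian stores the least-significant byte at the lowest address.
Reassemble most-significant byte first: 38 4C 3F 43 → 0x384C3F43.
0x384C3F43 = 944521027.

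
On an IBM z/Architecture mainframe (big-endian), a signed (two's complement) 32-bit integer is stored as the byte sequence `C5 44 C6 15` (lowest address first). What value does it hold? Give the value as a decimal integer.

-985348587

Big-endian: lowest address holds the most-significant byte.
The bytes are already most-significant first: 0xC544C615.
Top bit is set, so as a signed 32-bit value this is 0xC544C615 − 2^32 = -985348587.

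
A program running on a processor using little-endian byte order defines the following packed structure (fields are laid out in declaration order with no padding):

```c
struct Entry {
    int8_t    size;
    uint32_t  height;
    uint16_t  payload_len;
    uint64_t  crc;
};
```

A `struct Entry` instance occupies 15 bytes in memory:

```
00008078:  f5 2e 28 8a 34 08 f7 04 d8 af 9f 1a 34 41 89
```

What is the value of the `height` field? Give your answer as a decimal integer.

`height` follows `size` (1 byte), so it starts at byte offset 1 and occupies 4 bytes.
Bytes at offsets 1..4: 2E 28 8A 34.
Little-endian stores the least-significant byte at the lowest address.
Reassemble most-significant byte first: 34 8A 28 2E → 0x348A282E.
0x348A282E = 881469486.

881469486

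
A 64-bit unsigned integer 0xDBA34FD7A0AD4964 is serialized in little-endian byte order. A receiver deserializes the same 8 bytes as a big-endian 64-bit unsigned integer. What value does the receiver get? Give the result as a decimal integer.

7226497983411364827

Stored little-endian, the bytes at ascending addresses are 64 49 AD A0 D7 4F A3 DB.
Read back as big-endian, the last byte is least significant, giving 0x6449ADA0D74FA3DB.
0x6449ADA0D74FA3DB = 7226497983411364827.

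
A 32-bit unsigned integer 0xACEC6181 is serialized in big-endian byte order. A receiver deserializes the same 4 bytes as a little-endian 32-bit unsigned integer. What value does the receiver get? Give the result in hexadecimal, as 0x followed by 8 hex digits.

Stored big-endian, the bytes at ascending addresses are AC EC 61 81.
Read back as little-endian, the first byte is least significant, giving 0x8161ECAC.

0x8161ECAC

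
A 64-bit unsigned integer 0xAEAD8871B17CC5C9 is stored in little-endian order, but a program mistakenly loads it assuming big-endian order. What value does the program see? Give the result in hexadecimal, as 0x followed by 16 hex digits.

0xC9C57CB17188ADAE

Stored little-endian, the bytes at ascending addresses are C9 C5 7C B1 71 88 AD AE.
Read back as big-endian, the last byte is least significant, giving 0xC9C57CB17188ADAE.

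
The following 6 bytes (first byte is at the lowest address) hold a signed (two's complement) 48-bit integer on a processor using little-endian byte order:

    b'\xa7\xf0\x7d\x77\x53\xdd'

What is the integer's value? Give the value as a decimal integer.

-38124419944281

Little-endian stores the least-significant byte at the lowest address.
Reassemble most-significant byte first: DD 53 77 7D F0 A7 → 0xDD53777DF0A7.
Top bit is set, so as a signed 48-bit value this is 0xDD53777DF0A7 − 2^48 = -38124419944281.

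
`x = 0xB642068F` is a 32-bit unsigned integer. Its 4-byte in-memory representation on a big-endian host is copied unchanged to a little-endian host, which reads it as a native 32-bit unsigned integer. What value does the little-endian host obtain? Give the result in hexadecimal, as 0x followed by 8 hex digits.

Stored big-endian, the bytes at ascending addresses are B6 42 06 8F.
Read back as little-endian, the first byte is least significant, giving 0x8F0642B6.

0x8F0642B6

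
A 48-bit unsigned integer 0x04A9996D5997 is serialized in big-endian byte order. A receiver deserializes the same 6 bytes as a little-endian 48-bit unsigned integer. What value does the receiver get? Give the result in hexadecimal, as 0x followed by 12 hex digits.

Stored big-endian, the bytes at ascending addresses are 04 A9 99 6D 59 97.
Read back as little-endian, the first byte is least significant, giving 0x97596D99A904.

0x97596D99A904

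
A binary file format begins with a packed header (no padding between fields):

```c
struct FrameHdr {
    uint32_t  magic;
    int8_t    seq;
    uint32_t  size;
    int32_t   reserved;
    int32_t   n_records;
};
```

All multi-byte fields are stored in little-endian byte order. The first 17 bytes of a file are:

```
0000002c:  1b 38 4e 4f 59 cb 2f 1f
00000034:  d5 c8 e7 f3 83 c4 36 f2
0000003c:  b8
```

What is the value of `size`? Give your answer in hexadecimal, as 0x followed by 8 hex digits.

0xD51F2FCB

`size` follows `magic` (4 B), `seq` (1 B), so it starts at offset 4 + 1 = 5 and occupies 4 bytes.
Bytes at offsets 5..8: CB 2F 1F D5.
Little-endian stores the least-significant byte at the lowest address.
Reassemble most-significant byte first: D5 1F 2F CB → 0xD51F2FCB.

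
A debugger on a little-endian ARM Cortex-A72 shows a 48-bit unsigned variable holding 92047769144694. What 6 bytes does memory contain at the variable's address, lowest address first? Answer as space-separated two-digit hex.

76 0D 95 8A B7 53

92047769144694 in hexadecimal, padded to 48 bits, is 0x53B78A950D76.
Split into bytes (most-significant first): 53 B7 8A 95 0D 76.
Little-endian stores the least-significant byte at the lowest address.
So at ascending addresses the bytes are 76 0D 95 8A B7 53.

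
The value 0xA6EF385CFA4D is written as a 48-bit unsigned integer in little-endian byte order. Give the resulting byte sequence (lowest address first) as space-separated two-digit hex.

4D FA 5C 38 EF A6

Split into bytes (most-significant first): A6 EF 38 5C FA 4D.
In little-endian order the low byte comes first in memory.
So at ascending addresses the bytes are 4D FA 5C 38 EF A6.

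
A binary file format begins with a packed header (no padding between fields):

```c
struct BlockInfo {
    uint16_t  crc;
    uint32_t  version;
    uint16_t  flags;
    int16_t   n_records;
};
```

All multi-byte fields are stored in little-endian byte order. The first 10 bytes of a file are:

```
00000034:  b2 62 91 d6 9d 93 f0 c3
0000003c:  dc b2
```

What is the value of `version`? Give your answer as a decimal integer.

`version` follows `crc` (2 bytes), so it starts at byte offset 2 and occupies 4 bytes.
Bytes at offsets 2..5: 91 D6 9D 93.
Little-endian: lowest address holds the least-significant byte.
Reassemble most-significant byte first: 93 9D D6 91 → 0x939DD691.
0x939DD691 = 2476594833.

2476594833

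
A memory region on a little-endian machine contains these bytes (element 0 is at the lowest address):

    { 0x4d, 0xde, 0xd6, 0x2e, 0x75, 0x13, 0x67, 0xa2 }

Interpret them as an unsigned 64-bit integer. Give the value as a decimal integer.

11702343550763458125

Little-endian: lowest address holds the least-significant byte.
Reassemble most-significant byte first: A2 67 13 75 2E D6 DE 4D → 0xA26713752ED6DE4D.
0xA26713752ED6DE4D = 11702343550763458125.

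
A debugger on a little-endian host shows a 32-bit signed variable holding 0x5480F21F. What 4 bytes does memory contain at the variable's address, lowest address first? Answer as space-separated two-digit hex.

1F F2 80 54

Split into bytes (most-significant first): 54 80 F2 1F.
In little-endian order the low byte comes first in memory.
So at ascending addresses the bytes are 1F F2 80 54.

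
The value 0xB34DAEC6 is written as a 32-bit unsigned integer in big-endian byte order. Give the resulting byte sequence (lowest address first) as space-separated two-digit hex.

B3 4D AE C6

Split into bytes (most-significant first): B3 4D AE C6.
In big-endian order the high byte comes first in memory.
So the memory order matches the most-significant-first order: B3 4D AE C6.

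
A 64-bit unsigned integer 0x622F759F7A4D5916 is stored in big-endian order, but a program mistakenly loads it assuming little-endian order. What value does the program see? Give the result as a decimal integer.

1610403530818269026

Stored big-endian, the bytes at ascending addresses are 62 2F 75 9F 7A 4D 59 16.
Read back as little-endian, the first byte is least significant, giving 0x16594D7A9F752F62.
0x16594D7A9F752F62 = 1610403530818269026.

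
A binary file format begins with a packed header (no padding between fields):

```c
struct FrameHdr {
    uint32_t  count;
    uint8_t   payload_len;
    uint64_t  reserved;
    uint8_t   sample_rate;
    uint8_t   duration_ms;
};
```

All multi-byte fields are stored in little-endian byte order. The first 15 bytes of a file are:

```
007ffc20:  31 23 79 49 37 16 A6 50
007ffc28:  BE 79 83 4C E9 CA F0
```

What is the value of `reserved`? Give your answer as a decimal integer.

`reserved` follows `count` (4 B), `payload_len` (1 B), so it starts at offset 4 + 1 = 5 and occupies 8 bytes.
Bytes at offsets 5..12: 16 A6 50 BE 79 83 4C E9.
Little-endian: lowest address holds the least-significant byte.
Reassemble most-significant byte first: E9 4C 83 79 BE 50 A6 16 → 0xE94C8379BE50A616.
0xE94C8379BE50A616 = 16810956067974456854.

16810956067974456854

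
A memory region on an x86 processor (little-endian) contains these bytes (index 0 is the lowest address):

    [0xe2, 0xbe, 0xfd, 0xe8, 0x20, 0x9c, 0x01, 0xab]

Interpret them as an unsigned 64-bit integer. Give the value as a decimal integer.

Little-endian: lowest address holds the least-significant byte.
Reassemble most-significant byte first: AB 01 9C 20 E8 FD BE E2 → 0xAB019C20E8FDBEE2.
0xAB019C20E8FDBEE2 = 12322301720624217826.

12322301720624217826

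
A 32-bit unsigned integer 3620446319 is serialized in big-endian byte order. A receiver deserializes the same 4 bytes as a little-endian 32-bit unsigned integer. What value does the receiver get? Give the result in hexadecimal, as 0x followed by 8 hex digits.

0x6FA0CBD7

3620446319 in 32-bit hexadecimal is 0xD7CBA06F.
Stored big-endian, the bytes at ascending addresses are D7 CB A0 6F.
Read back as little-endian, the first byte is least significant, giving 0x6FA0CBD7.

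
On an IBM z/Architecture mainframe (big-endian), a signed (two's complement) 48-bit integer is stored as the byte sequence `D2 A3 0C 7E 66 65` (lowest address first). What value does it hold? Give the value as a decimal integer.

Big-endian: lowest address holds the most-significant byte.
The bytes are already most-significant first: 0xD2A30C7E6665.
Top bit is set, so as a signed 48-bit value this is 0xD2A30C7E6665 − 2^48 = -49877245598107.

-49877245598107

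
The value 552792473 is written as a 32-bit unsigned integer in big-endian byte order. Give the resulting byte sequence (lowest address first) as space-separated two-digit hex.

20 F2 F1 99

552792473 in hexadecimal, padded to 32 bits, is 0x20F2F199.
Split into bytes (most-significant first): 20 F2 F1 99.
Big-endian: lowest address holds the most-significant byte.
So the memory order matches the most-significant-first order: 20 F2 F1 99.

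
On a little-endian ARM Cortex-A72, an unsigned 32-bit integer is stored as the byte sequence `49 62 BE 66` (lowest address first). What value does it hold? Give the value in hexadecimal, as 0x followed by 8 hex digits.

0x66BE6249

In little-endian order the low byte comes first in memory.
Reassemble most-significant byte first: 66 BE 62 49 → 0x66BE6249.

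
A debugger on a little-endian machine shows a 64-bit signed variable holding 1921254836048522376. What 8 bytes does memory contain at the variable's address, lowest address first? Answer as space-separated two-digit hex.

1921254836048522376 in hexadecimal, padded to 64 bits, is 0x1AA9AB1819AC6C88.
Split into bytes (most-significant first): 1A A9 AB 18 19 AC 6C 88.
Little-endian stores the least-significant byte at the lowest address.
So at ascending addresses the bytes are 88 6C AC 19 18 AB A9 1A.

88 6C AC 19 18 AB A9 1A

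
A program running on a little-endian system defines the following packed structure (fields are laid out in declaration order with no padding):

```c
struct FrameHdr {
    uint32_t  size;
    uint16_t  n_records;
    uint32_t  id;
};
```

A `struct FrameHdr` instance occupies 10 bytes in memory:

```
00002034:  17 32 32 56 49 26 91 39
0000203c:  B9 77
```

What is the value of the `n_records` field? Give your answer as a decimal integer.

`n_records` follows `size` (4 bytes), so it starts at byte offset 4 and occupies 2 bytes.
Bytes at offsets 4..5: 49 26.
In little-endian order the low byte comes first in memory.
Reassemble most-significant byte first: 26 49 → 0x2649.
0x2649 = 9801.

9801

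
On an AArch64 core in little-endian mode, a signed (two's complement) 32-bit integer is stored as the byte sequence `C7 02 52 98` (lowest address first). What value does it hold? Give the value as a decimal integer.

In little-endian order the low byte comes first in memory.
Reassemble most-significant byte first: 98 52 02 C7 → 0x985202C7.
Top bit is set, so as a signed 32-bit value this is 0x985202C7 − 2^32 = -1739455801.

-1739455801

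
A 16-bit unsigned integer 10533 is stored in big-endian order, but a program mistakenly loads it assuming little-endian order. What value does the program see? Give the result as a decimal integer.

9513

10533 in 16-bit hexadecimal is 0x2925.
Stored big-endian, the bytes at ascending addresses are 29 25.
Read back as little-endian, the first byte is least significant, giving 0x2529.
0x2529 = 9513.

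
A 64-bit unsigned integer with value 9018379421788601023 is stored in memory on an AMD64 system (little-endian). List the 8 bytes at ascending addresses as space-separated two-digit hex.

BF FA 66 7D 4D B8 27 7D

9018379421788601023 in hexadecimal, padded to 64 bits, is 0x7D27B84D7D66FABF.
Split into bytes (most-significant first): 7D 27 B8 4D 7D 66 FA BF.
In little-endian order the low byte comes first in memory.
So at ascending addresses the bytes are BF FA 66 7D 4D B8 27 7D.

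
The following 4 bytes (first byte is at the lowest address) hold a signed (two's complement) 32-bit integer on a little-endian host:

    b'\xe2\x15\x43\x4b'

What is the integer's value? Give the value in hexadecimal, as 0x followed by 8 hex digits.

In little-endian order the low byte comes first in memory.
Reassemble most-significant byte first: 4B 43 15 E2 → 0x4B4315E2.

0x4B4315E2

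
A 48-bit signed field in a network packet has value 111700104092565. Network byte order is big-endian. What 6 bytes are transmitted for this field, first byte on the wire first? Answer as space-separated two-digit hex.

65 97 35 06 9B 95

111700104092565 in hexadecimal, padded to 48 bits, is 0x659735069B95.
Split into bytes (most-significant first): 65 97 35 06 9B 95.
Big-endian: lowest address holds the most-significant byte.
So the memory order matches the most-significant-first order: 65 97 35 06 9B 95.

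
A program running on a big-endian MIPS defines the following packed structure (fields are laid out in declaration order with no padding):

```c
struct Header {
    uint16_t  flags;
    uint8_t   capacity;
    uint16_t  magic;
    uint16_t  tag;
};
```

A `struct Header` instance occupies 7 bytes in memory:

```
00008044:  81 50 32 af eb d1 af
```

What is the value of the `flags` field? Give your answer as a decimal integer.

33104

`flags` is the first field, at byte offset 0, occupying 2 bytes.
Bytes at offsets 0..1: 81 50.
In big-endian order the high byte comes first in memory.
The bytes are already most-significant first: 0x8150.
0x8150 = 33104.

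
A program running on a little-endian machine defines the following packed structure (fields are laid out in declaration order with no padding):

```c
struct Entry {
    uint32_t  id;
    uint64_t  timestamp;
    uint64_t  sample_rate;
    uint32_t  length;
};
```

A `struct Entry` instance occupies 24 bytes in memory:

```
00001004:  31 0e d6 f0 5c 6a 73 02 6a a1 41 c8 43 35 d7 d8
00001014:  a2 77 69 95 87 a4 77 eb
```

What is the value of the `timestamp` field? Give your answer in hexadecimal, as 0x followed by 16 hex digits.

`timestamp` follows `id` (4 bytes), so it starts at byte offset 4 and occupies 8 bytes.
Bytes at offsets 4..11: 5C 6A 73 02 6A A1 41 C8.
Little-endian stores the least-significant byte at the lowest address.
Reassemble most-significant byte first: C8 41 A1 6A 02 73 6A 5C → 0xC841A16A02736A5C.

0xC841A16A02736A5C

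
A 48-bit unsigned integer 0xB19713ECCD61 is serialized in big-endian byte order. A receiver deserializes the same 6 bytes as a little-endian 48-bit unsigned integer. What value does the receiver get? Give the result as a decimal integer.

107537056896945

Stored big-endian, the bytes at ascending addresses are B1 97 13 EC CD 61.
Read back as little-endian, the first byte is least significant, giving 0x61CDEC1397B1.
0x61CDEC1397B1 = 107537056896945.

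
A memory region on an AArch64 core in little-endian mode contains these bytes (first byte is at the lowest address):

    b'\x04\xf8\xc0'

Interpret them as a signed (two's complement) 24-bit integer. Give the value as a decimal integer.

Little-endian stores the least-significant byte at the lowest address.
Reassemble most-significant byte first: C0 F8 04 → 0xC0F804.
Top bit is set, so as a signed 24-bit value this is 0xC0F804 − 2^24 = -4130812.

-4130812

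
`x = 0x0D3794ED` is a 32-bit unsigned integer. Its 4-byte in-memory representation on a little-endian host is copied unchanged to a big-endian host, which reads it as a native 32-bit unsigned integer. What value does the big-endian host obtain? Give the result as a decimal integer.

Stored little-endian, the bytes at ascending addresses are ED 94 37 0D.
Read back as big-endian, the last byte is least significant, giving 0xED94370D.
0xED94370D = 3985913613.

3985913613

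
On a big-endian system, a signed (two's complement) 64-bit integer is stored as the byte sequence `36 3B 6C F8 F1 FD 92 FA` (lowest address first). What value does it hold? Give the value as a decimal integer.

3907836918141653754

Big-endian: lowest address holds the most-significant byte.
The bytes are already most-significant first: 0x363B6CF8F1FD92FA.
0x363B6CF8F1FD92FA = 3907836918141653754.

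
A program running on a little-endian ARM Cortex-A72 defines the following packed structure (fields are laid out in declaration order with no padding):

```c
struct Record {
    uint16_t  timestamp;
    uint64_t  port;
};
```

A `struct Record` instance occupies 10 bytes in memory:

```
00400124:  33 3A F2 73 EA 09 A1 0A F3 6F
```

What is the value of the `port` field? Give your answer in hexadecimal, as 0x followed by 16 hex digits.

`port` follows `timestamp` (2 bytes), so it starts at byte offset 2 and occupies 8 bytes.
Bytes at offsets 2..9: F2 73 EA 09 A1 0A F3 6F.
In little-endian order the low byte comes first in memory.
Reassemble most-significant byte first: 6F F3 0A A1 09 EA 73 F2 → 0x6FF30AA109EA73F2.

0x6FF30AA109EA73F2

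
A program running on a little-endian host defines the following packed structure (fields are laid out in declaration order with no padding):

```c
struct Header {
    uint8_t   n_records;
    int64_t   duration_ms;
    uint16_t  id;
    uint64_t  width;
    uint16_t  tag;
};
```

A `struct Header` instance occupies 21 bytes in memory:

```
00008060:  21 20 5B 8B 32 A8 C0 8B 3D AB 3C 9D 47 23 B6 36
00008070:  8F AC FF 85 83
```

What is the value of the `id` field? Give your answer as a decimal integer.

15531

`id` follows `n_records` (1 B), `duration_ms` (8 B), so it starts at offset 1 + 8 = 9 and occupies 2 bytes.
Bytes at offsets 9..10: AB 3C.
Little-endian: lowest address holds the least-significant byte.
Reassemble most-significant byte first: 3C AB → 0x3CAB.
0x3CAB = 15531.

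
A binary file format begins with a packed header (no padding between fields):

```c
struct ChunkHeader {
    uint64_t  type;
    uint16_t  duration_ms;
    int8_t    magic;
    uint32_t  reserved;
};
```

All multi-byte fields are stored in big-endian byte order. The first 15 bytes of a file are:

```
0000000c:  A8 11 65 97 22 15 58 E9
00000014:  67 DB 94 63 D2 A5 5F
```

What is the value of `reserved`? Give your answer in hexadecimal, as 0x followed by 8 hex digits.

0x63D2A55F

`reserved` follows `type` (8 B), `duration_ms` (2 B), `magic` (1 B), so it starts at offset 8 + 2 + 1 = 11 and occupies 4 bytes.
Bytes at offsets 11..14: 63 D2 A5 5F.
Big-endian: lowest address holds the most-significant byte.
The bytes are already most-significant first: 0x63D2A55F.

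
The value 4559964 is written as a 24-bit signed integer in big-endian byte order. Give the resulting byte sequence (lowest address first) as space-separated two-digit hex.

45 94 5C

4559964 in hexadecimal, padded to 24 bits, is 0x45945C.
Split into bytes (most-significant first): 45 94 5C.
Big-endian: lowest address holds the most-significant byte.
So the memory order matches the most-significant-first order: 45 94 5C.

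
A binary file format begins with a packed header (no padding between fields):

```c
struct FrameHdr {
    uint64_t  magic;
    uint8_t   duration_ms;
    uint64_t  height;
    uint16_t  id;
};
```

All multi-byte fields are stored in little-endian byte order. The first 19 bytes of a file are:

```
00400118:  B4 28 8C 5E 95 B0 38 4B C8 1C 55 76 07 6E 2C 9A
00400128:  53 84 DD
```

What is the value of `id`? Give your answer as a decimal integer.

`id` follows `magic` (8 B), `duration_ms` (1 B), `height` (8 B), so it starts at offset 8 + 1 + 8 = 17 and occupies 2 bytes.
Bytes at offsets 17..18: 84 DD.
Little-endian stores the least-significant byte at the lowest address.
Reassemble most-significant byte first: DD 84 → 0xDD84.
0xDD84 = 56708.

56708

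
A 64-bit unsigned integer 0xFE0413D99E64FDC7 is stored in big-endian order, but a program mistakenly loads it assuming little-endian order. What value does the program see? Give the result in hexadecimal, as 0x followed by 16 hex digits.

Stored big-endian, the bytes at ascending addresses are FE 04 13 D9 9E 64 FD C7.
Read back as little-endian, the first byte is least significant, giving 0xC7FD649ED91304FE.

0xC7FD649ED91304FE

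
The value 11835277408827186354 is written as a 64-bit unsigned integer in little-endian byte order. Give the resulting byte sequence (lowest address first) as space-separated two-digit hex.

B2 9C 59 EB 18 5A 3F A4

11835277408827186354 in hexadecimal, padded to 64 bits, is 0xA43F5A18EB599CB2.
Split into bytes (most-significant first): A4 3F 5A 18 EB 59 9C B2.
In little-endian order the low byte comes first in memory.
So at ascending addresses the bytes are B2 9C 59 EB 18 5A 3F A4.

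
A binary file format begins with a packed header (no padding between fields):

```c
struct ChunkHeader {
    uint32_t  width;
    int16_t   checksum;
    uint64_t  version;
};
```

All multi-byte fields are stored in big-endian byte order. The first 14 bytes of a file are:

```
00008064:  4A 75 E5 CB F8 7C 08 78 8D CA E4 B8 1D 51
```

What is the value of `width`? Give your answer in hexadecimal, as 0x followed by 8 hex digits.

0x4A75E5CB

`width` is the first field, at byte offset 0, occupying 4 bytes.
Bytes at offsets 0..3: 4A 75 E5 CB.
In big-endian order the high byte comes first in memory.
The bytes are already most-significant first: 0x4A75E5CB.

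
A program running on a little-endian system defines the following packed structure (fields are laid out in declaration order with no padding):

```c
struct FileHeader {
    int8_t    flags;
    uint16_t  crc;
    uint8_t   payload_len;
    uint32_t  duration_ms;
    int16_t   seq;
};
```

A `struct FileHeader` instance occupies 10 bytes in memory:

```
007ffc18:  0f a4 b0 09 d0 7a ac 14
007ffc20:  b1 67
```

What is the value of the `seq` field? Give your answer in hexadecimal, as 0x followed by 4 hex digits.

`seq` follows `flags` (1 B), `crc` (2 B), `payload_len` (1 B), `duration_ms` (4 B), so it starts at offset 1 + 2 + 1 + 4 = 8 and occupies 2 bytes.
Bytes at offsets 8..9: B1 67.
Little-endian stores the least-significant byte at the lowest address.
Reassemble most-significant byte first: 67 B1 → 0x67B1.

0x67B1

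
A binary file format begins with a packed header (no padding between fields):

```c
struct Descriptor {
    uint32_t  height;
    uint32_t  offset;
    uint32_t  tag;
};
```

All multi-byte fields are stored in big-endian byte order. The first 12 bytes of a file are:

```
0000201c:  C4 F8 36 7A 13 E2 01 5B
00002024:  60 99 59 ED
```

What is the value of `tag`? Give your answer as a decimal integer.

`tag` follows `height` (4 B), `offset` (4 B), so it starts at offset 4 + 4 = 8 and occupies 4 bytes.
Bytes at offsets 8..11: 60 99 59 ED.
Big-endian: lowest address holds the most-significant byte.
The bytes are already most-significant first: 0x609959ED.
0x609959ED = 1620662765.

1620662765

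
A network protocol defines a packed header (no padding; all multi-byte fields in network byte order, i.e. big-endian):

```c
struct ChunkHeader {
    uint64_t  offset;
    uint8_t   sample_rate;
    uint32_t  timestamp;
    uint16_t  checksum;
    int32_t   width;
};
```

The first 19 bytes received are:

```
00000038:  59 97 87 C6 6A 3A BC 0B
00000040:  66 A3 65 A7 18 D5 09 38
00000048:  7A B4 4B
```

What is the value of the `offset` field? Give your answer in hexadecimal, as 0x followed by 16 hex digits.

0x599787C66A3ABC0B

`offset` is the first field, at byte offset 0, occupying 8 bytes.
Bytes at offsets 0..7: 59 97 87 C6 6A 3A BC 0B.
Big-endian: lowest address holds the most-significant byte.
The bytes are already most-significant first: 0x599787C66A3ABC0B.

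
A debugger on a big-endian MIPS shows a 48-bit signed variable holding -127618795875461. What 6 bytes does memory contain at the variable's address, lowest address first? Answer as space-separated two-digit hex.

Two's complement of -127618795875461 in 48 bits: 127618795875461 = 0x741190FEAC85; invert → 0x8BEE6F01537A; add 1 → 0x8BEE6F01537B.
Split into bytes (most-significant first): 8B EE 6F 01 53 7B.
Big-endian: lowest address holds the most-significant byte.
So the memory order matches the most-significant-first order: 8B EE 6F 01 53 7B.

8B EE 6F 01 53 7B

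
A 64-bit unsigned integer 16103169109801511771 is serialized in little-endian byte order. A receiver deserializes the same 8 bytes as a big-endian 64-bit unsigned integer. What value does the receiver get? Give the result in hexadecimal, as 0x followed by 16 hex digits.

16103169109801511771 in 64-bit hexadecimal is 0xDF79F2FCB3C32B5B.
Stored little-endian, the bytes at ascending addresses are 5B 2B C3 B3 FC F2 79 DF.
Read back as big-endian, the last byte is least significant, giving 0x5B2BC3B3FCF279DF.

0x5B2BC3B3FCF279DF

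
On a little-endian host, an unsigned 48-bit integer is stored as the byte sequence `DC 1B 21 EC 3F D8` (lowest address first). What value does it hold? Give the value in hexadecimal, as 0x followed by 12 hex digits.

In little-endian order the low byte comes first in memory.
Reassemble most-significant byte first: D8 3F EC 21 1B DC → 0xD83FEC211BDC.

0xD83FEC211BDC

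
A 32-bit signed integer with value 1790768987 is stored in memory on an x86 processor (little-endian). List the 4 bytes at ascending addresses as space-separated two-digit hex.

1790768987 in hexadecimal, padded to 32 bits, is 0x6ABCF75B.
Split into bytes (most-significant first): 6A BC F7 5B.
Little-endian stores the least-significant byte at the lowest address.
So at ascending addresses the bytes are 5B F7 BC 6A.

5B F7 BC 6A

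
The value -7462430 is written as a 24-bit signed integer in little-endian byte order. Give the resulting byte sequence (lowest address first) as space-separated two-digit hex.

Two's complement of -7462430 in 24 bits: 7462430 = 0x71DE1E; invert → 0x8E21E1; add 1 → 0x8E21E2.
Split into bytes (most-significant first): 8E 21 E2.
Little-endian stores the least-significant byte at the lowest address.
So at ascending addresses the bytes are E2 21 8E.

E2 21 8E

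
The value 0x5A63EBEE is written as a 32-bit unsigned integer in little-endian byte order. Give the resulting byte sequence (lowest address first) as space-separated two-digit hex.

EE EB 63 5A

Split into bytes (most-significant first): 5A 63 EB EE.
Little-endian stores the least-significant byte at the lowest address.
So at ascending addresses the bytes are EE EB 63 5A.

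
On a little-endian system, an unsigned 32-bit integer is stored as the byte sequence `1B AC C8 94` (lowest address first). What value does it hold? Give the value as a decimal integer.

Little-endian stores the least-significant byte at the lowest address.
Reassemble most-significant byte first: 94 C8 AC 1B → 0x94C8AC1B.
0x94C8AC1B = 2496179227.

2496179227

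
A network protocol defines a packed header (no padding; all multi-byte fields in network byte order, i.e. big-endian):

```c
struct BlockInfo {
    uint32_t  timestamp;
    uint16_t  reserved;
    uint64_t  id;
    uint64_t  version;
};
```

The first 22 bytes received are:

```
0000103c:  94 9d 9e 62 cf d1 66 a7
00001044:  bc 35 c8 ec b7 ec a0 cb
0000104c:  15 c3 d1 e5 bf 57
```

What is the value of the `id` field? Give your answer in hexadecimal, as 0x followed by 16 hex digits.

0x66A7BC35C8ECB7EC

`id` follows `timestamp` (4 B), `reserved` (2 B), so it starts at offset 4 + 2 = 6 and occupies 8 bytes.
Bytes at offsets 6..13: 66 A7 BC 35 C8 EC B7 EC.
In big-endian order the high byte comes first in memory.
The bytes are already most-significant first: 0x66A7BC35C8ECB7EC.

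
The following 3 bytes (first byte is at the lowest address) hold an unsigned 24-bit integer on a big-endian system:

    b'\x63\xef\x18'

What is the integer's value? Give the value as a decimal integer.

6549272

In big-endian order the high byte comes first in memory.
The bytes are already most-significant first: 0x63EF18.
0x63EF18 = 6549272.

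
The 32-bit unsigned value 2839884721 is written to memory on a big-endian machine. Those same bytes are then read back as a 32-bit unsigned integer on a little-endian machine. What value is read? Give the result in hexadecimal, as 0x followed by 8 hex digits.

0xB13345A9

2839884721 in 32-bit hexadecimal is 0xA94533B1.
Stored big-endian, the bytes at ascending addresses are A9 45 33 B1.
Read back as little-endian, the first byte is least significant, giving 0xB13345A9.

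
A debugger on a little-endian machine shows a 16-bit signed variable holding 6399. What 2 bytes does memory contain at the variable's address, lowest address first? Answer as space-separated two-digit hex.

6399 in hexadecimal, padded to 16 bits, is 0x18FF.
Split into bytes (most-significant first): 18 FF.
Little-endian: lowest address holds the least-significant byte.
So at ascending addresses the bytes are FF 18.

FF 18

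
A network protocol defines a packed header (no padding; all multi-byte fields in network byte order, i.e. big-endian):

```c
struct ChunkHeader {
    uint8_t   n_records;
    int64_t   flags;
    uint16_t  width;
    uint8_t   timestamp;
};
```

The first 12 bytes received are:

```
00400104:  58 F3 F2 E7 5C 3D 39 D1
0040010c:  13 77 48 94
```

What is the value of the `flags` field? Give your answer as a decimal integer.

`flags` follows `n_records` (1 byte), so it starts at byte offset 1 and occupies 8 bytes.
Bytes at offsets 1..8: F3 F2 E7 5C 3D 39 D1 13.
Big-endian: lowest address holds the most-significant byte.
The bytes are already most-significant first: 0xF3F2E75C3D39D113.
Top bit is set, so as a signed 64-bit value this is 0xF3F2E75C3D39D113 − 2^64 = -868377394778877677.

-868377394778877677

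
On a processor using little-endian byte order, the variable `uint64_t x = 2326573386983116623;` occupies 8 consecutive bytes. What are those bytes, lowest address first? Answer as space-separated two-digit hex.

4F 8F 01 33 2B A6 49 20

2326573386983116623 in hexadecimal, padded to 64 bits, is 0x2049A62B33018F4F.
Split into bytes (most-significant first): 20 49 A6 2B 33 01 8F 4F.
Little-endian stores the least-significant byte at the lowest address.
So at ascending addresses the bytes are 4F 8F 01 33 2B A6 49 20.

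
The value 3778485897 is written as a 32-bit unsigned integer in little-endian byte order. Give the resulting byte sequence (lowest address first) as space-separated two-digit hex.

3778485897 in hexadecimal, padded to 32 bits, is 0xE1371E89.
Split into bytes (most-significant first): E1 37 1E 89.
Little-endian: lowest address holds the least-significant byte.
So at ascending addresses the bytes are 89 1E 37 E1.

89 1E 37 E1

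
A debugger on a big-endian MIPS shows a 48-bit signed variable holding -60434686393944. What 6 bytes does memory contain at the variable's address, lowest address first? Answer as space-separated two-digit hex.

Two's complement of -60434686393944 in 48 bits: 60434686393944 = 0x36F70C03BE58; invert → 0xC908F3FC41A7; add 1 → 0xC908F3FC41A8.
Split into bytes (most-significant first): C9 08 F3 FC 41 A8.
Big-endian: lowest address holds the most-significant byte.
So the memory order matches the most-significant-first order: C9 08 F3 FC 41 A8.

C9 08 F3 FC 41 A8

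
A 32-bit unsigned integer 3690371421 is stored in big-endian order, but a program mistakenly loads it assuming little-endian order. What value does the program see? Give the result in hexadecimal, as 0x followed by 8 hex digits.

0x5D99F6DB

3690371421 in 32-bit hexadecimal is 0xDBF6995D.
Stored big-endian, the bytes at ascending addresses are DB F6 99 5D.
Read back as little-endian, the first byte is least significant, giving 0x5D99F6DB.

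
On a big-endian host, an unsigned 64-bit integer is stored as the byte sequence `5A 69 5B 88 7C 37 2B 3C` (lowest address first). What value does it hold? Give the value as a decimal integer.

Big-endian: lowest address holds the most-significant byte.
The bytes are already most-significant first: 0x5A695B887C372B3C.
0x5A695B887C372B3C = 6514838977725803324.

6514838977725803324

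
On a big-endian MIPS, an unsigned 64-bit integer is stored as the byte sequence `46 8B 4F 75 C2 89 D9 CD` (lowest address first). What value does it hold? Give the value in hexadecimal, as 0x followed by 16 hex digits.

0x468B4F75C289D9CD

In big-endian order the high byte comes first in memory.
The bytes are already most-significant first: 0x468B4F75C289D9CD.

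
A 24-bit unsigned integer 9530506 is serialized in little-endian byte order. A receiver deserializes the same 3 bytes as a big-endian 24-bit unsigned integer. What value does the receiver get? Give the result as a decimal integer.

9530506 in 24-bit hexadecimal is 0x916C8A.
Stored little-endian, the bytes at ascending addresses are 8A 6C 91.
Read back as big-endian, the last byte is least significant, giving 0x8A6C91.
0x8A6C91 = 9071761.

9071761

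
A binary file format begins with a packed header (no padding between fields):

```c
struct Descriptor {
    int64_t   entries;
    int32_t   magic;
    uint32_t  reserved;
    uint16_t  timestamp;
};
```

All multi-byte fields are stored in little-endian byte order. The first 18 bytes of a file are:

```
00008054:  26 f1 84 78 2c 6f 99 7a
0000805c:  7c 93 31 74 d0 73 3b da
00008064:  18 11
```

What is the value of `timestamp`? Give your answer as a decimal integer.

4376

`timestamp` follows `entries` (8 B), `magic` (4 B), `reserved` (4 B), so it starts at offset 8 + 4 + 4 = 16 and occupies 2 bytes.
Bytes at offsets 16..17: 18 11.
Little-endian stores the least-significant byte at the lowest address.
Reassemble most-significant byte first: 11 18 → 0x1118.
0x1118 = 4376.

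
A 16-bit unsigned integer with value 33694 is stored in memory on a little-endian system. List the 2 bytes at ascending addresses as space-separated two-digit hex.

9E 83

33694 in hexadecimal, padded to 16 bits, is 0x839E.
Split into bytes (most-significant first): 83 9E.
Little-endian stores the least-significant byte at the lowest address.
So at ascending addresses the bytes are 9E 83.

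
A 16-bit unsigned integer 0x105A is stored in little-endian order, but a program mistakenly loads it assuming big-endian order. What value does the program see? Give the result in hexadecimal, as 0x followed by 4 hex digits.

0x5A10

Stored little-endian, the bytes at ascending addresses are 5A 10.
Read back as big-endian, the last byte is least significant, giving 0x5A10.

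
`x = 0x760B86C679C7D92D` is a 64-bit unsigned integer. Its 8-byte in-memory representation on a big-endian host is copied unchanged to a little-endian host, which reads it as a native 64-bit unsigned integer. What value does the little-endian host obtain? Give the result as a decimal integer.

3303891127488613238

Stored big-endian, the bytes at ascending addresses are 76 0B 86 C6 79 C7 D9 2D.
Read back as little-endian, the first byte is least significant, giving 0x2DD9C779C6860B76.
0x2DD9C779C6860B76 = 3303891127488613238.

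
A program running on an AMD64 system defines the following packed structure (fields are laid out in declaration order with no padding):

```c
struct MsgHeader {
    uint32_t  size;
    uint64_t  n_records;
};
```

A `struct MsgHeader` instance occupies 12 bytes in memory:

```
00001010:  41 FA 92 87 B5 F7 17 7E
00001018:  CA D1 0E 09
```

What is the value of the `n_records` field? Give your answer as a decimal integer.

`n_records` follows `size` (4 bytes), so it starts at byte offset 4 and occupies 8 bytes.
Bytes at offsets 4..11: B5 F7 17 7E CA D1 0E 09.
Little-endian: lowest address holds the least-significant byte.
Reassemble most-significant byte first: 09 0E D1 CA 7E 17 F7 B5 → 0x090ED1CA7E17F7B5.
0x090ED1CA7E17F7B5 = 652689663644399541.

652689663644399541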